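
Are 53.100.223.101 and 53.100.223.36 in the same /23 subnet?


Mask: 255.255.254.0
53.100.223.101 AND mask = 53.100.222.0
53.100.223.36 AND mask = 53.100.222.0
Yes, same subnet (53.100.222.0)


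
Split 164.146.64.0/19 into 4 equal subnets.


New prefix = 19 + 2 = 21
Each subnet has 2048 addresses
  164.146.64.0/21
  164.146.72.0/21
  164.146.80.0/21
  164.146.88.0/21
Subnets: 164.146.64.0/21, 164.146.72.0/21, 164.146.80.0/21, 164.146.88.0/21


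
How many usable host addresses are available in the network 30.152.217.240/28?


Host bits = 32 - 28 = 4
Total addresses = 2^4 = 16
Usable = total - 2 (network and broadcast)
Usable hosts: 14


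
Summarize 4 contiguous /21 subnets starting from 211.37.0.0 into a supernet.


Original prefix: /21
Number of subnets: 4 = 2^2
New prefix = 21 - 2 = 19
Supernet: 211.37.0.0/19


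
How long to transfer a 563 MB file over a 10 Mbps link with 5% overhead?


Effective throughput = 10 * (1 - 5/100) = 9.5 Mbps
File size in Mb = 563 * 8 = 4504 Mb
Time = 4504 / 9.5
Time = 474.1053 seconds


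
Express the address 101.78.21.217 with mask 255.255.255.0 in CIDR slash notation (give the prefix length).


Binary: 11111111.11111111.11111111.00000000
Count leading 1s
Prefix: /24


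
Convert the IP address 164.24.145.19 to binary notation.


164 = 10100100
24 = 00011000
145 = 10010001
19 = 00010011
Binary: 10100100.00011000.10010001.00010011


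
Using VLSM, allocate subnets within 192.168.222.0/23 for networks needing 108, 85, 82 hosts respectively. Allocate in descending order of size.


108 hosts -> /25 (126 usable): 192.168.222.0/25
85 hosts -> /25 (126 usable): 192.168.222.128/25
82 hosts -> /25 (126 usable): 192.168.223.0/25
Allocation: 192.168.222.0/25 (108 hosts, 126 usable); 192.168.222.128/25 (85 hosts, 126 usable); 192.168.223.0/25 (82 hosts, 126 usable)


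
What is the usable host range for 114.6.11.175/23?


Network: 114.6.10.0
Broadcast: 114.6.11.255
First usable = network + 1
Last usable = broadcast - 1
Range: 114.6.10.1 to 114.6.11.254


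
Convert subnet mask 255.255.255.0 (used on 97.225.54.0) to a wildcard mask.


Subnet mask: 255.255.255.0
Wildcard = 255.255.255.255 - subnet mask
255 - 255 = 0
255 - 255 = 0
255 - 255 = 0
255 - 0 = 255
Wildcard: 0.0.0.255


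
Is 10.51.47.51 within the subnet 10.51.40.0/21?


Subnet network: 10.51.40.0
Test IP AND mask: 10.51.40.0
Yes, 10.51.47.51 is in 10.51.40.0/21


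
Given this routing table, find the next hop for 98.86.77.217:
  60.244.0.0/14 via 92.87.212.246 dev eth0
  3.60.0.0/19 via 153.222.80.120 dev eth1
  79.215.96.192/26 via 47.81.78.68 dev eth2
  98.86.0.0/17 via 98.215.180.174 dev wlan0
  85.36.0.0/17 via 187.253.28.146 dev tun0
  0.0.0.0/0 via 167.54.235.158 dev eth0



Longest prefix match for 98.86.77.217:
  /14 60.244.0.0: no
  /19 3.60.0.0: no
  /26 79.215.96.192: no
  /17 98.86.0.0: MATCH
  /17 85.36.0.0: no
  /0 0.0.0.0: MATCH
Selected: next-hop 98.215.180.174 via wlan0 (matched /17)


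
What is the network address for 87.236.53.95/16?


IP:   01010111.11101100.00110101.01011111
Mask: 11111111.11111111.00000000.00000000
AND operation:
Net:  01010111.11101100.00000000.00000000
Network: 87.236.0.0/16


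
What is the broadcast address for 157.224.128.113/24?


Network: 157.224.128.0/24
Host bits = 8
Set all host bits to 1:
Broadcast: 157.224.128.255


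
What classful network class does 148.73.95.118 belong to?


First octet: 148
Binary: 10010100
10xxxxxx -> Class B (128-191)
Class B, default mask 255.255.0.0 (/16)


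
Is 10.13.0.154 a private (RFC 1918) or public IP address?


RFC 1918 private ranges:
  10.0.0.0/8 (10.0.0.0 - 10.255.255.255)
  172.16.0.0/12 (172.16.0.0 - 172.31.255.255)
  192.168.0.0/16 (192.168.0.0 - 192.168.255.255)
Private (in 10.0.0.0/8)


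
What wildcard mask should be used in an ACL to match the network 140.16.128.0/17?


Subnet mask: 255.255.128.0
Wildcard = 255.255.255.255 - subnet mask
255 - 255 = 0
255 - 255 = 0
255 - 128 = 127
255 - 0 = 255
Wildcard: 0.0.127.255


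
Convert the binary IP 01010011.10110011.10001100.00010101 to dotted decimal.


01010011 = 83
10110011 = 179
10001100 = 140
00010101 = 21
IP: 83.179.140.21


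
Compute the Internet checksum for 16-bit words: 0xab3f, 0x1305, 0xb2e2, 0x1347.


Sum all words (with carry folding):
+ 0xab3f = 0xab3f
+ 0x1305 = 0xbe44
+ 0xb2e2 = 0x7127
+ 0x1347 = 0x846e
One's complement: ~0x846e
Checksum = 0x7b91


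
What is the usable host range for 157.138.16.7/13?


Network: 157.136.0.0
Broadcast: 157.143.255.255
First usable = network + 1
Last usable = broadcast - 1
Range: 157.136.0.1 to 157.143.255.254


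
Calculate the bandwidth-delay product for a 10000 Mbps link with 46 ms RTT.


BDP = bandwidth * RTT
= 10000 Mbps * 46 ms
= 10000 * 1e6 * 46 / 1000 bits
= 460000000 bits
= 57500000 bytes
= 56152.3438 KB
BDP = 460000000 bits (57500000 bytes)


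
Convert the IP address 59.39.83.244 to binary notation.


59 = 00111011
39 = 00100111
83 = 01010011
244 = 11110100
Binary: 00111011.00100111.01010011.11110100


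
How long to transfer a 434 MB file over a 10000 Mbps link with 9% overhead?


Effective throughput = 10000 * (1 - 9/100) = 9100 Mbps
File size in Mb = 434 * 8 = 3472 Mb
Time = 3472 / 9100
Time = 0.3815 seconds


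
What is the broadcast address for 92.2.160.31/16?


Network: 92.2.0.0/16
Host bits = 16
Set all host bits to 1:
Broadcast: 92.2.255.255


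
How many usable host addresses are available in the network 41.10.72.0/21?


Host bits = 32 - 21 = 11
Total addresses = 2^11 = 2048
Usable = total - 2 (network and broadcast)
Usable hosts: 2046


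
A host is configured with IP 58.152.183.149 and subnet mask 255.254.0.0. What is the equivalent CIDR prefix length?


Binary: 11111111.11111110.00000000.00000000
Count leading 1s
Prefix: /15


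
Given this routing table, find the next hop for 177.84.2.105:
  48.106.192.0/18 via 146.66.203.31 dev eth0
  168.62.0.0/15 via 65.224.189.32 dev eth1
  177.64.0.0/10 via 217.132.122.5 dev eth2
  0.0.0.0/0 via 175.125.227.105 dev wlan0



Longest prefix match for 177.84.2.105:
  /18 48.106.192.0: no
  /15 168.62.0.0: no
  /10 177.64.0.0: MATCH
  /0 0.0.0.0: MATCH
Selected: next-hop 217.132.122.5 via eth2 (matched /10)


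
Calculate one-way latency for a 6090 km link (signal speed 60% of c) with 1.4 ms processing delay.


Speed = 0.6 * 3e5 km/s = 180000 km/s
Propagation delay = 6090 / 180000 = 0.0338 s = 33.8333 ms
Processing delay = 1.4 ms
Total one-way latency = 35.2333 ms


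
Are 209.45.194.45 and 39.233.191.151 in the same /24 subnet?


Mask: 255.255.255.0
209.45.194.45 AND mask = 209.45.194.0
39.233.191.151 AND mask = 39.233.191.0
No, different subnets (209.45.194.0 vs 39.233.191.0)


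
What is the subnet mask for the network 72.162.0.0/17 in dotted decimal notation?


/17 means 17 network bits, 15 host bits
Binary: 11111111111111111000000000000000
Mask: 255.255.128.0


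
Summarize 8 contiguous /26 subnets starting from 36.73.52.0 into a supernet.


Original prefix: /26
Number of subnets: 8 = 2^3
New prefix = 26 - 3 = 23
Supernet: 36.73.52.0/23


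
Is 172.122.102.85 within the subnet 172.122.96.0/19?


Subnet network: 172.122.96.0
Test IP AND mask: 172.122.96.0
Yes, 172.122.102.85 is in 172.122.96.0/19


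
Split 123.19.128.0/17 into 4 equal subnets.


New prefix = 17 + 2 = 19
Each subnet has 8192 addresses
  123.19.128.0/19
  123.19.160.0/19
  123.19.192.0/19
  123.19.224.0/19
Subnets: 123.19.128.0/19, 123.19.160.0/19, 123.19.192.0/19, 123.19.224.0/19


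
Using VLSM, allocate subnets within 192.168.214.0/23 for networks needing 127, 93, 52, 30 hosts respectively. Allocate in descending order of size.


127 hosts -> /24 (254 usable): 192.168.214.0/24
93 hosts -> /25 (126 usable): 192.168.215.0/25
52 hosts -> /26 (62 usable): 192.168.215.128/26
30 hosts -> /27 (30 usable): 192.168.215.192/27
Allocation: 192.168.214.0/24 (127 hosts, 254 usable); 192.168.215.0/25 (93 hosts, 126 usable); 192.168.215.128/26 (52 hosts, 62 usable); 192.168.215.192/27 (30 hosts, 30 usable)


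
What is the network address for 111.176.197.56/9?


IP:   01101111.10110000.11000101.00111000
Mask: 11111111.10000000.00000000.00000000
AND operation:
Net:  01101111.10000000.00000000.00000000
Network: 111.128.0.0/9


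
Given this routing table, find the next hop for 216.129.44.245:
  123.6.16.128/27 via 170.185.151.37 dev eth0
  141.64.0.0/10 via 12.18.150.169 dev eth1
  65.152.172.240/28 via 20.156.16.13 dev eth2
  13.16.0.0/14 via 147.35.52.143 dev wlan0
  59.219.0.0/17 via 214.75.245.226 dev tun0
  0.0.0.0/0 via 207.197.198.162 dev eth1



Longest prefix match for 216.129.44.245:
  /27 123.6.16.128: no
  /10 141.64.0.0: no
  /28 65.152.172.240: no
  /14 13.16.0.0: no
  /17 59.219.0.0: no
  /0 0.0.0.0: MATCH
Selected: next-hop 207.197.198.162 via eth1 (matched /0)


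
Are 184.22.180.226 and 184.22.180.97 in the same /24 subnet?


Mask: 255.255.255.0
184.22.180.226 AND mask = 184.22.180.0
184.22.180.97 AND mask = 184.22.180.0
Yes, same subnet (184.22.180.0)


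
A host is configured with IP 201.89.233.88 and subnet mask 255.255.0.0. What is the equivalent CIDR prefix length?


Binary: 11111111.11111111.00000000.00000000
Count leading 1s
Prefix: /16


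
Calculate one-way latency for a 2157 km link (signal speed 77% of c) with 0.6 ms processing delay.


Speed = 0.77 * 3e5 km/s = 231000 km/s
Propagation delay = 2157 / 231000 = 0.0093 s = 9.3377 ms
Processing delay = 0.6 ms
Total one-way latency = 9.9377 ms


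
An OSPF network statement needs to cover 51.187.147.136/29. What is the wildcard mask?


Subnet mask: 255.255.255.248
Wildcard = 255.255.255.255 - subnet mask
255 - 255 = 0
255 - 255 = 0
255 - 255 = 0
255 - 248 = 7
Wildcard: 0.0.0.7


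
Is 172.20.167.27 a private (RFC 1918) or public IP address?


RFC 1918 private ranges:
  10.0.0.0/8 (10.0.0.0 - 10.255.255.255)
  172.16.0.0/12 (172.16.0.0 - 172.31.255.255)
  192.168.0.0/16 (192.168.0.0 - 192.168.255.255)
Private (in 172.16.0.0/12)


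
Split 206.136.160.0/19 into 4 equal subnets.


New prefix = 19 + 2 = 21
Each subnet has 2048 addresses
  206.136.160.0/21
  206.136.168.0/21
  206.136.176.0/21
  206.136.184.0/21
Subnets: 206.136.160.0/21, 206.136.168.0/21, 206.136.176.0/21, 206.136.184.0/21


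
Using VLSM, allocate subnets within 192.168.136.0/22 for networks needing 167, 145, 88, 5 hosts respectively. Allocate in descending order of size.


167 hosts -> /24 (254 usable): 192.168.136.0/24
145 hosts -> /24 (254 usable): 192.168.137.0/24
88 hosts -> /25 (126 usable): 192.168.138.0/25
5 hosts -> /29 (6 usable): 192.168.138.128/29
Allocation: 192.168.136.0/24 (167 hosts, 254 usable); 192.168.137.0/24 (145 hosts, 254 usable); 192.168.138.0/25 (88 hosts, 126 usable); 192.168.138.128/29 (5 hosts, 6 usable)


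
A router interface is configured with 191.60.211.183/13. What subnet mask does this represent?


/13 means 13 network bits, 19 host bits
Binary: 11111111111110000000000000000000
Mask: 255.248.0.0


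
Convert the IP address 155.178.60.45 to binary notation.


155 = 10011011
178 = 10110010
60 = 00111100
45 = 00101101
Binary: 10011011.10110010.00111100.00101101


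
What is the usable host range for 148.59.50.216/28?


Network: 148.59.50.208
Broadcast: 148.59.50.223
First usable = network + 1
Last usable = broadcast - 1
Range: 148.59.50.209 to 148.59.50.222


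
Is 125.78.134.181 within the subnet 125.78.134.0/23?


Subnet network: 125.78.134.0
Test IP AND mask: 125.78.134.0
Yes, 125.78.134.181 is in 125.78.134.0/23


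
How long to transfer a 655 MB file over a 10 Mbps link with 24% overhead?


Effective throughput = 10 * (1 - 24/100) = 7.6 Mbps
File size in Mb = 655 * 8 = 5240 Mb
Time = 5240 / 7.6
Time = 689.4737 seconds


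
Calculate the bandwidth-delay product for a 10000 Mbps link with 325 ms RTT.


BDP = bandwidth * RTT
= 10000 Mbps * 325 ms
= 10000 * 1e6 * 325 / 1000 bits
= 3250000000 bits
= 406250000 bytes
= 396728.5156 KB
BDP = 3250000000 bits (406250000 bytes)


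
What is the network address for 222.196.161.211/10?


IP:   11011110.11000100.10100001.11010011
Mask: 11111111.11000000.00000000.00000000
AND operation:
Net:  11011110.11000000.00000000.00000000
Network: 222.192.0.0/10


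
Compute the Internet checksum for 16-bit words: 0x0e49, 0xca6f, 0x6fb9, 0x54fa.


Sum all words (with carry folding):
+ 0x0e49 = 0x0e49
+ 0xca6f = 0xd8b8
+ 0x6fb9 = 0x4872
+ 0x54fa = 0x9d6c
One's complement: ~0x9d6c
Checksum = 0x6293


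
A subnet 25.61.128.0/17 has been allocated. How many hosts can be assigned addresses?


Host bits = 32 - 17 = 15
Total addresses = 2^15 = 32768
Usable = total - 2 (network and broadcast)
Usable hosts: 32766


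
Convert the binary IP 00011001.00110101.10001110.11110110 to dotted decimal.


00011001 = 25
00110101 = 53
10001110 = 142
11110110 = 246
IP: 25.53.142.246


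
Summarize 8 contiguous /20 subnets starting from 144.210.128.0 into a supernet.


Original prefix: /20
Number of subnets: 8 = 2^3
New prefix = 20 - 3 = 17
Supernet: 144.210.128.0/17


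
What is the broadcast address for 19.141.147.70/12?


Network: 19.128.0.0/12
Host bits = 20
Set all host bits to 1:
Broadcast: 19.143.255.255


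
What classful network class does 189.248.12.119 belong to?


First octet: 189
Binary: 10111101
10xxxxxx -> Class B (128-191)
Class B, default mask 255.255.0.0 (/16)


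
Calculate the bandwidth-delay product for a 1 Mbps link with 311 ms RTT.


BDP = bandwidth * RTT
= 1 Mbps * 311 ms
= 1 * 1e6 * 311 / 1000 bits
= 311000 bits
= 38875 bytes
= 37.9639 KB
BDP = 311000 bits (38875 bytes)


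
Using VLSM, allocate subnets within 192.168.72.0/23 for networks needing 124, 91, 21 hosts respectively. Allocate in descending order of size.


124 hosts -> /25 (126 usable): 192.168.72.0/25
91 hosts -> /25 (126 usable): 192.168.72.128/25
21 hosts -> /27 (30 usable): 192.168.73.0/27
Allocation: 192.168.72.0/25 (124 hosts, 126 usable); 192.168.72.128/25 (91 hosts, 126 usable); 192.168.73.0/27 (21 hosts, 30 usable)


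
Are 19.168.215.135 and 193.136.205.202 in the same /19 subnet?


Mask: 255.255.224.0
19.168.215.135 AND mask = 19.168.192.0
193.136.205.202 AND mask = 193.136.192.0
No, different subnets (19.168.192.0 vs 193.136.192.0)


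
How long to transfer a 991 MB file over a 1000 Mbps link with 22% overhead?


Effective throughput = 1000 * (1 - 22/100) = 780 Mbps
File size in Mb = 991 * 8 = 7928 Mb
Time = 7928 / 780
Time = 10.1641 seconds


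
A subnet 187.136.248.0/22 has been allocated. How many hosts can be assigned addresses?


Host bits = 32 - 22 = 10
Total addresses = 2^10 = 1024
Usable = total - 2 (network and broadcast)
Usable hosts: 1022


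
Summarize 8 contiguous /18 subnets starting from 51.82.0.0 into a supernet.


Original prefix: /18
Number of subnets: 8 = 2^3
New prefix = 18 - 3 = 15
Supernet: 51.82.0.0/15


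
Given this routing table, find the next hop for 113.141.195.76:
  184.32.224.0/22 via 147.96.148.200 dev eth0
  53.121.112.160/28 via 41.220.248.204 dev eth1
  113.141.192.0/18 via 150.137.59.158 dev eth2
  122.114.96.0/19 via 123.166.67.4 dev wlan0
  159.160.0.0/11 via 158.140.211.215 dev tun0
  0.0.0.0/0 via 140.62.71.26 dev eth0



Longest prefix match for 113.141.195.76:
  /22 184.32.224.0: no
  /28 53.121.112.160: no
  /18 113.141.192.0: MATCH
  /19 122.114.96.0: no
  /11 159.160.0.0: no
  /0 0.0.0.0: MATCH
Selected: next-hop 150.137.59.158 via eth2 (matched /18)


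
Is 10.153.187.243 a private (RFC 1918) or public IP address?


RFC 1918 private ranges:
  10.0.0.0/8 (10.0.0.0 - 10.255.255.255)
  172.16.0.0/12 (172.16.0.0 - 172.31.255.255)
  192.168.0.0/16 (192.168.0.0 - 192.168.255.255)
Private (in 10.0.0.0/8)


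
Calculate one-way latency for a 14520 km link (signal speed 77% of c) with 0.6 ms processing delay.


Speed = 0.77 * 3e5 km/s = 231000 km/s
Propagation delay = 14520 / 231000 = 0.0629 s = 62.8571 ms
Processing delay = 0.6 ms
Total one-way latency = 63.4571 ms


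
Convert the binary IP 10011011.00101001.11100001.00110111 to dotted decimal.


10011011 = 155
00101001 = 41
11100001 = 225
00110111 = 55
IP: 155.41.225.55


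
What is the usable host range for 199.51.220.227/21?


Network: 199.51.216.0
Broadcast: 199.51.223.255
First usable = network + 1
Last usable = broadcast - 1
Range: 199.51.216.1 to 199.51.223.254


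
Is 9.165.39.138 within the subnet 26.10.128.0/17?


Subnet network: 26.10.128.0
Test IP AND mask: 9.165.0.0
No, 9.165.39.138 is not in 26.10.128.0/17


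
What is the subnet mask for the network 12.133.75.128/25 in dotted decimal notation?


/25 means 25 network bits, 7 host bits
Binary: 11111111111111111111111110000000
Mask: 255.255.255.128


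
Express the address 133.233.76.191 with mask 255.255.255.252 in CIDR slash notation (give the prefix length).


Binary: 11111111.11111111.11111111.11111100
Count leading 1s
Prefix: /30


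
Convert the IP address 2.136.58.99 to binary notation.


2 = 00000010
136 = 10001000
58 = 00111010
99 = 01100011
Binary: 00000010.10001000.00111010.01100011


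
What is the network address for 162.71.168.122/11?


IP:   10100010.01000111.10101000.01111010
Mask: 11111111.11100000.00000000.00000000
AND operation:
Net:  10100010.01000000.00000000.00000000
Network: 162.64.0.0/11


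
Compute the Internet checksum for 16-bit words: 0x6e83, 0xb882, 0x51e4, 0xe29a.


Sum all words (with carry folding):
+ 0x6e83 = 0x6e83
+ 0xb882 = 0x2706
+ 0x51e4 = 0x78ea
+ 0xe29a = 0x5b85
One's complement: ~0x5b85
Checksum = 0xa47a


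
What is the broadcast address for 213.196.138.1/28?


Network: 213.196.138.0/28
Host bits = 4
Set all host bits to 1:
Broadcast: 213.196.138.15


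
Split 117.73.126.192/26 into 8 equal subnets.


New prefix = 26 + 3 = 29
Each subnet has 8 addresses
  117.73.126.192/29
  117.73.126.200/29
  117.73.126.208/29
  117.73.126.216/29
  117.73.126.224/29
  117.73.126.232/29
  117.73.126.240/29
  117.73.126.248/29
Subnets: 117.73.126.192/29, 117.73.126.200/29, 117.73.126.208/29, 117.73.126.216/29, 117.73.126.224/29, 117.73.126.232/29, 117.73.126.240/29, 117.73.126.248/29


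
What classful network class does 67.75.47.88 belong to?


First octet: 67
Binary: 01000011
0xxxxxxx -> Class A (1-126)
Class A, default mask 255.0.0.0 (/8)


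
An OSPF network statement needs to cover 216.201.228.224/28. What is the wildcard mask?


Subnet mask: 255.255.255.240
Wildcard = 255.255.255.255 - subnet mask
255 - 255 = 0
255 - 255 = 0
255 - 255 = 0
255 - 240 = 15
Wildcard: 0.0.0.15


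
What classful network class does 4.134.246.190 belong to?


First octet: 4
Binary: 00000100
0xxxxxxx -> Class A (1-126)
Class A, default mask 255.0.0.0 (/8)


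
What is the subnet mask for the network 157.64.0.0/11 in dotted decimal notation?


/11 means 11 network bits, 21 host bits
Binary: 11111111111000000000000000000000
Mask: 255.224.0.0


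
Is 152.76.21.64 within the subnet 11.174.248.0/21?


Subnet network: 11.174.248.0
Test IP AND mask: 152.76.16.0
No, 152.76.21.64 is not in 11.174.248.0/21


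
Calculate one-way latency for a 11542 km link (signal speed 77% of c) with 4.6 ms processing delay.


Speed = 0.77 * 3e5 km/s = 231000 km/s
Propagation delay = 11542 / 231000 = 0.05 s = 49.9654 ms
Processing delay = 4.6 ms
Total one-way latency = 54.5654 ms


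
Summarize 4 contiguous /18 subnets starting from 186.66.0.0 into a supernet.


Original prefix: /18
Number of subnets: 4 = 2^2
New prefix = 18 - 2 = 16
Supernet: 186.66.0.0/16


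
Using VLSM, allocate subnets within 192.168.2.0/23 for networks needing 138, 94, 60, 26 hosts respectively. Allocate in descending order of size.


138 hosts -> /24 (254 usable): 192.168.2.0/24
94 hosts -> /25 (126 usable): 192.168.3.0/25
60 hosts -> /26 (62 usable): 192.168.3.128/26
26 hosts -> /27 (30 usable): 192.168.3.192/27
Allocation: 192.168.2.0/24 (138 hosts, 254 usable); 192.168.3.0/25 (94 hosts, 126 usable); 192.168.3.128/26 (60 hosts, 62 usable); 192.168.3.192/27 (26 hosts, 30 usable)


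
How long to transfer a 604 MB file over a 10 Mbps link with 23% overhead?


Effective throughput = 10 * (1 - 23/100) = 7.7 Mbps
File size in Mb = 604 * 8 = 4832 Mb
Time = 4832 / 7.7
Time = 627.5325 seconds


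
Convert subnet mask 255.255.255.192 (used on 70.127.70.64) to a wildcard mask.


Subnet mask: 255.255.255.192
Wildcard = 255.255.255.255 - subnet mask
255 - 255 = 0
255 - 255 = 0
255 - 255 = 0
255 - 192 = 63
Wildcard: 0.0.0.63


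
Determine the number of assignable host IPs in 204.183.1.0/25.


Host bits = 32 - 25 = 7
Total addresses = 2^7 = 128
Usable = total - 2 (network and broadcast)
Usable hosts: 126


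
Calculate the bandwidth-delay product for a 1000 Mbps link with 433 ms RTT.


BDP = bandwidth * RTT
= 1000 Mbps * 433 ms
= 1000 * 1e6 * 433 / 1000 bits
= 433000000 bits
= 54125000 bytes
= 52856.4453 KB
BDP = 433000000 bits (54125000 bytes)


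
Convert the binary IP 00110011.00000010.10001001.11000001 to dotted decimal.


00110011 = 51
00000010 = 2
10001001 = 137
11000001 = 193
IP: 51.2.137.193


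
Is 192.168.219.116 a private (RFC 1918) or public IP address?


RFC 1918 private ranges:
  10.0.0.0/8 (10.0.0.0 - 10.255.255.255)
  172.16.0.0/12 (172.16.0.0 - 172.31.255.255)
  192.168.0.0/16 (192.168.0.0 - 192.168.255.255)
Private (in 192.168.0.0/16)


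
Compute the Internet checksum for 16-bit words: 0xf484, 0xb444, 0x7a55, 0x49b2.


Sum all words (with carry folding):
+ 0xf484 = 0xf484
+ 0xb444 = 0xa8c9
+ 0x7a55 = 0x231f
+ 0x49b2 = 0x6cd1
One's complement: ~0x6cd1
Checksum = 0x932e


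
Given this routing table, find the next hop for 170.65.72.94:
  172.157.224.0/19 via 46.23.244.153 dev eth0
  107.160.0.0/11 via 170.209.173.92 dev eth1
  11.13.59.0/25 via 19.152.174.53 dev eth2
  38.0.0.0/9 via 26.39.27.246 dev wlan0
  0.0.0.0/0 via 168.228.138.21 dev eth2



Longest prefix match for 170.65.72.94:
  /19 172.157.224.0: no
  /11 107.160.0.0: no
  /25 11.13.59.0: no
  /9 38.0.0.0: no
  /0 0.0.0.0: MATCH
Selected: next-hop 168.228.138.21 via eth2 (matched /0)


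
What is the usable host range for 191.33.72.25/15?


Network: 191.32.0.0
Broadcast: 191.33.255.255
First usable = network + 1
Last usable = broadcast - 1
Range: 191.32.0.1 to 191.33.255.254


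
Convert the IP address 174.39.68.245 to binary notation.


174 = 10101110
39 = 00100111
68 = 01000100
245 = 11110101
Binary: 10101110.00100111.01000100.11110101


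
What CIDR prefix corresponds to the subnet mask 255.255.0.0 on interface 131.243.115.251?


Binary: 11111111.11111111.00000000.00000000
Count leading 1s
Prefix: /16


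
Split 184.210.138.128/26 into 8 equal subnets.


New prefix = 26 + 3 = 29
Each subnet has 8 addresses
  184.210.138.128/29
  184.210.138.136/29
  184.210.138.144/29
  184.210.138.152/29
  184.210.138.160/29
  184.210.138.168/29
  184.210.138.176/29
  184.210.138.184/29
Subnets: 184.210.138.128/29, 184.210.138.136/29, 184.210.138.144/29, 184.210.138.152/29, 184.210.138.160/29, 184.210.138.168/29, 184.210.138.176/29, 184.210.138.184/29


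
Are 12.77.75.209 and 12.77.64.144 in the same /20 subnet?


Mask: 255.255.240.0
12.77.75.209 AND mask = 12.77.64.0
12.77.64.144 AND mask = 12.77.64.0
Yes, same subnet (12.77.64.0)


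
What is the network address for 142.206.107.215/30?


IP:   10001110.11001110.01101011.11010111
Mask: 11111111.11111111.11111111.11111100
AND operation:
Net:  10001110.11001110.01101011.11010100
Network: 142.206.107.212/30


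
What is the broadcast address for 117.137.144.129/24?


Network: 117.137.144.0/24
Host bits = 8
Set all host bits to 1:
Broadcast: 117.137.144.255


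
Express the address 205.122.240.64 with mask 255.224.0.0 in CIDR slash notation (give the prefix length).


Binary: 11111111.11100000.00000000.00000000
Count leading 1s
Prefix: /11


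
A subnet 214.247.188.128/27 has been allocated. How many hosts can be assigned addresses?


Host bits = 32 - 27 = 5
Total addresses = 2^5 = 32
Usable = total - 2 (network and broadcast)
Usable hosts: 30


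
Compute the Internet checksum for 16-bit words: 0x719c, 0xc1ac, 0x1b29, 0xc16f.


Sum all words (with carry folding):
+ 0x719c = 0x719c
+ 0xc1ac = 0x3349
+ 0x1b29 = 0x4e72
+ 0xc16f = 0x0fe2
One's complement: ~0x0fe2
Checksum = 0xf01d


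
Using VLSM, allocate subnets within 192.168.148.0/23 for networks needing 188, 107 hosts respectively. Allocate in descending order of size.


188 hosts -> /24 (254 usable): 192.168.148.0/24
107 hosts -> /25 (126 usable): 192.168.149.0/25
Allocation: 192.168.148.0/24 (188 hosts, 254 usable); 192.168.149.0/25 (107 hosts, 126 usable)


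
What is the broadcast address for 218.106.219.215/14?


Network: 218.104.0.0/14
Host bits = 18
Set all host bits to 1:
Broadcast: 218.107.255.255


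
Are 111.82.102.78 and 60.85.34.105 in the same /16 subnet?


Mask: 255.255.0.0
111.82.102.78 AND mask = 111.82.0.0
60.85.34.105 AND mask = 60.85.0.0
No, different subnets (111.82.0.0 vs 60.85.0.0)


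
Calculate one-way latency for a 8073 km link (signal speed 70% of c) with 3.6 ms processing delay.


Speed = 0.7 * 3e5 km/s = 210000 km/s
Propagation delay = 8073 / 210000 = 0.0384 s = 38.4429 ms
Processing delay = 3.6 ms
Total one-way latency = 42.0429 ms


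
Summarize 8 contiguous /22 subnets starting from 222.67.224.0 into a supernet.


Original prefix: /22
Number of subnets: 8 = 2^3
New prefix = 22 - 3 = 19
Supernet: 222.67.224.0/19


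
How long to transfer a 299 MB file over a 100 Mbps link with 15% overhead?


Effective throughput = 100 * (1 - 15/100) = 85 Mbps
File size in Mb = 299 * 8 = 2392 Mb
Time = 2392 / 85
Time = 28.1412 seconds


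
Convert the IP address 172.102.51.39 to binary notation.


172 = 10101100
102 = 01100110
51 = 00110011
39 = 00100111
Binary: 10101100.01100110.00110011.00100111


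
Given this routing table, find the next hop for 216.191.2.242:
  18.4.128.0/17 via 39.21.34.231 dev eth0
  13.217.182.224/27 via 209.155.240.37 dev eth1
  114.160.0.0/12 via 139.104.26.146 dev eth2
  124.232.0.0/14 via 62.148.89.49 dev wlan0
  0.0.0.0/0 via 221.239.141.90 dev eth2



Longest prefix match for 216.191.2.242:
  /17 18.4.128.0: no
  /27 13.217.182.224: no
  /12 114.160.0.0: no
  /14 124.232.0.0: no
  /0 0.0.0.0: MATCH
Selected: next-hop 221.239.141.90 via eth2 (matched /0)


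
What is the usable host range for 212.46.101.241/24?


Network: 212.46.101.0
Broadcast: 212.46.101.255
First usable = network + 1
Last usable = broadcast - 1
Range: 212.46.101.1 to 212.46.101.254


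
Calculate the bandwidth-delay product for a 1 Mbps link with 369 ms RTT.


BDP = bandwidth * RTT
= 1 Mbps * 369 ms
= 1 * 1e6 * 369 / 1000 bits
= 369000 bits
= 46125 bytes
= 45.0439 KB
BDP = 369000 bits (46125 bytes)


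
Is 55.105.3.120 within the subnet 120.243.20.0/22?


Subnet network: 120.243.20.0
Test IP AND mask: 55.105.0.0
No, 55.105.3.120 is not in 120.243.20.0/22


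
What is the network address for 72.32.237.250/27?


IP:   01001000.00100000.11101101.11111010
Mask: 11111111.11111111.11111111.11100000
AND operation:
Net:  01001000.00100000.11101101.11100000
Network: 72.32.237.224/27


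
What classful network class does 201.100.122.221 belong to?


First octet: 201
Binary: 11001001
110xxxxx -> Class C (192-223)
Class C, default mask 255.255.255.0 (/24)


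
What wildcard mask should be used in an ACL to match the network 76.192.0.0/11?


Subnet mask: 255.224.0.0
Wildcard = 255.255.255.255 - subnet mask
255 - 255 = 0
255 - 224 = 31
255 - 0 = 255
255 - 0 = 255
Wildcard: 0.31.255.255


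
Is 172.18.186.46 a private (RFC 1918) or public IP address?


RFC 1918 private ranges:
  10.0.0.0/8 (10.0.0.0 - 10.255.255.255)
  172.16.0.0/12 (172.16.0.0 - 172.31.255.255)
  192.168.0.0/16 (192.168.0.0 - 192.168.255.255)
Private (in 172.16.0.0/12)


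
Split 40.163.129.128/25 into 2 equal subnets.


New prefix = 25 + 1 = 26
Each subnet has 64 addresses
  40.163.129.128/26
  40.163.129.192/26
Subnets: 40.163.129.128/26, 40.163.129.192/26


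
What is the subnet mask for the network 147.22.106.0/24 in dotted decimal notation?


/24 means 24 network bits, 8 host bits
Binary: 11111111111111111111111100000000
Mask: 255.255.255.0


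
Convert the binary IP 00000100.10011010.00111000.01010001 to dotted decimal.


00000100 = 4
10011010 = 154
00111000 = 56
01010001 = 81
IP: 4.154.56.81


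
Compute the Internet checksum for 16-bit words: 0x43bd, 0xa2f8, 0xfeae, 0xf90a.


Sum all words (with carry folding):
+ 0x43bd = 0x43bd
+ 0xa2f8 = 0xe6b5
+ 0xfeae = 0xe564
+ 0xf90a = 0xde6f
One's complement: ~0xde6f
Checksum = 0x2190


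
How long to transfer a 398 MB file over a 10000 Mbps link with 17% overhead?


Effective throughput = 10000 * (1 - 17/100) = 8300 Mbps
File size in Mb = 398 * 8 = 3184 Mb
Time = 3184 / 8300
Time = 0.3836 seconds


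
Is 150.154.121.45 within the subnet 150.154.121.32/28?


Subnet network: 150.154.121.32
Test IP AND mask: 150.154.121.32
Yes, 150.154.121.45 is in 150.154.121.32/28


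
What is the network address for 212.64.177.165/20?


IP:   11010100.01000000.10110001.10100101
Mask: 11111111.11111111.11110000.00000000
AND operation:
Net:  11010100.01000000.10110000.00000000
Network: 212.64.176.0/20


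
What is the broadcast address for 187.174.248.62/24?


Network: 187.174.248.0/24
Host bits = 8
Set all host bits to 1:
Broadcast: 187.174.248.255


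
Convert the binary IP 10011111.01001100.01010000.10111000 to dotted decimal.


10011111 = 159
01001100 = 76
01010000 = 80
10111000 = 184
IP: 159.76.80.184


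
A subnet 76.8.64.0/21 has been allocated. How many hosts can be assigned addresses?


Host bits = 32 - 21 = 11
Total addresses = 2^11 = 2048
Usable = total - 2 (network and broadcast)
Usable hosts: 2046


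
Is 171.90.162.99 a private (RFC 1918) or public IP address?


RFC 1918 private ranges:
  10.0.0.0/8 (10.0.0.0 - 10.255.255.255)
  172.16.0.0/12 (172.16.0.0 - 172.31.255.255)
  192.168.0.0/16 (192.168.0.0 - 192.168.255.255)
Public (not in any RFC 1918 range)


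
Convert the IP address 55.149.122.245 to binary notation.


55 = 00110111
149 = 10010101
122 = 01111010
245 = 11110101
Binary: 00110111.10010101.01111010.11110101


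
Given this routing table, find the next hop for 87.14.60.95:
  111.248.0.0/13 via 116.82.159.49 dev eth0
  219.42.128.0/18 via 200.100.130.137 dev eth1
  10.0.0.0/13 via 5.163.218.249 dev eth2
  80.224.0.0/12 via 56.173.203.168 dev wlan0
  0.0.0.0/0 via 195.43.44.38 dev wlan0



Longest prefix match for 87.14.60.95:
  /13 111.248.0.0: no
  /18 219.42.128.0: no
  /13 10.0.0.0: no
  /12 80.224.0.0: no
  /0 0.0.0.0: MATCH
Selected: next-hop 195.43.44.38 via wlan0 (matched /0)


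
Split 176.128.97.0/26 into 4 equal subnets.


New prefix = 26 + 2 = 28
Each subnet has 16 addresses
  176.128.97.0/28
  176.128.97.16/28
  176.128.97.32/28
  176.128.97.48/28
Subnets: 176.128.97.0/28, 176.128.97.16/28, 176.128.97.32/28, 176.128.97.48/28


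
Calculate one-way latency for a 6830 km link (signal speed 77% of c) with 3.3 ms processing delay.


Speed = 0.77 * 3e5 km/s = 231000 km/s
Propagation delay = 6830 / 231000 = 0.0296 s = 29.5671 ms
Processing delay = 3.3 ms
Total one-way latency = 32.8671 ms


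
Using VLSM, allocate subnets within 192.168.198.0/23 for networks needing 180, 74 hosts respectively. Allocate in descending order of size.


180 hosts -> /24 (254 usable): 192.168.198.0/24
74 hosts -> /25 (126 usable): 192.168.199.0/25
Allocation: 192.168.198.0/24 (180 hosts, 254 usable); 192.168.199.0/25 (74 hosts, 126 usable)


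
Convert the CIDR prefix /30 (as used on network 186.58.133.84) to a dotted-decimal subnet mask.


/30 means 30 network bits, 2 host bits
Binary: 11111111111111111111111111111100
Mask: 255.255.255.252


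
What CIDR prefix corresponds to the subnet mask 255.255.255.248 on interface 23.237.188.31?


Binary: 11111111.11111111.11111111.11111000
Count leading 1s
Prefix: /29


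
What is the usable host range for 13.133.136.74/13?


Network: 13.128.0.0
Broadcast: 13.135.255.255
First usable = network + 1
Last usable = broadcast - 1
Range: 13.128.0.1 to 13.135.255.254


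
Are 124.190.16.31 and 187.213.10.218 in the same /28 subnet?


Mask: 255.255.255.240
124.190.16.31 AND mask = 124.190.16.16
187.213.10.218 AND mask = 187.213.10.208
No, different subnets (124.190.16.16 vs 187.213.10.208)


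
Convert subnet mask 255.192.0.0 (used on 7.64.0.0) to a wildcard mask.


Subnet mask: 255.192.0.0
Wildcard = 255.255.255.255 - subnet mask
255 - 255 = 0
255 - 192 = 63
255 - 0 = 255
255 - 0 = 255
Wildcard: 0.63.255.255


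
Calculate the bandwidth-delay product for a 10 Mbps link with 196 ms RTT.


BDP = bandwidth * RTT
= 10 Mbps * 196 ms
= 10 * 1e6 * 196 / 1000 bits
= 1960000 bits
= 245000 bytes
= 239.2578 KB
BDP = 1960000 bits (245000 bytes)


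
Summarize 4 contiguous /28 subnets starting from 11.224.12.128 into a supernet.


Original prefix: /28
Number of subnets: 4 = 2^2
New prefix = 28 - 2 = 26
Supernet: 11.224.12.128/26


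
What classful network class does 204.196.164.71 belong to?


First octet: 204
Binary: 11001100
110xxxxx -> Class C (192-223)
Class C, default mask 255.255.255.0 (/24)


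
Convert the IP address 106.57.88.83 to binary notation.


106 = 01101010
57 = 00111001
88 = 01011000
83 = 01010011
Binary: 01101010.00111001.01011000.01010011


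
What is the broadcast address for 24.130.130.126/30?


Network: 24.130.130.124/30
Host bits = 2
Set all host bits to 1:
Broadcast: 24.130.130.127


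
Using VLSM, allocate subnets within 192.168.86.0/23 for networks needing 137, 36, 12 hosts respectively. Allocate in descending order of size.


137 hosts -> /24 (254 usable): 192.168.86.0/24
36 hosts -> /26 (62 usable): 192.168.87.0/26
12 hosts -> /28 (14 usable): 192.168.87.64/28
Allocation: 192.168.86.0/24 (137 hosts, 254 usable); 192.168.87.0/26 (36 hosts, 62 usable); 192.168.87.64/28 (12 hosts, 14 usable)


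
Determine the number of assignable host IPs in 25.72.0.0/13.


Host bits = 32 - 13 = 19
Total addresses = 2^19 = 524288
Usable = total - 2 (network and broadcast)
Usable hosts: 524286


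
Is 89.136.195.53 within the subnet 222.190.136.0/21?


Subnet network: 222.190.136.0
Test IP AND mask: 89.136.192.0
No, 89.136.195.53 is not in 222.190.136.0/21


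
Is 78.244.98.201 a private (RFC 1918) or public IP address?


RFC 1918 private ranges:
  10.0.0.0/8 (10.0.0.0 - 10.255.255.255)
  172.16.0.0/12 (172.16.0.0 - 172.31.255.255)
  192.168.0.0/16 (192.168.0.0 - 192.168.255.255)
Public (not in any RFC 1918 range)


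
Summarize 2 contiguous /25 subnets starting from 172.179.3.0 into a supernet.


Original prefix: /25
Number of subnets: 2 = 2^1
New prefix = 25 - 1 = 24
Supernet: 172.179.3.0/24


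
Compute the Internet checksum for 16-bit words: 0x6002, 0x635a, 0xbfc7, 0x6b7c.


Sum all words (with carry folding):
+ 0x6002 = 0x6002
+ 0x635a = 0xc35c
+ 0xbfc7 = 0x8324
+ 0x6b7c = 0xeea0
One's complement: ~0xeea0
Checksum = 0x115f


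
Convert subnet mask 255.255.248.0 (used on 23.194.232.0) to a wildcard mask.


Subnet mask: 255.255.248.0
Wildcard = 255.255.255.255 - subnet mask
255 - 255 = 0
255 - 255 = 0
255 - 248 = 7
255 - 0 = 255
Wildcard: 0.0.7.255


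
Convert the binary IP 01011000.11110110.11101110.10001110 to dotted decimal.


01011000 = 88
11110110 = 246
11101110 = 238
10001110 = 142
IP: 88.246.238.142


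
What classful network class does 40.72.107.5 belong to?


First octet: 40
Binary: 00101000
0xxxxxxx -> Class A (1-126)
Class A, default mask 255.0.0.0 (/8)


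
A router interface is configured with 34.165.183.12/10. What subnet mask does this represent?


/10 means 10 network bits, 22 host bits
Binary: 11111111110000000000000000000000
Mask: 255.192.0.0


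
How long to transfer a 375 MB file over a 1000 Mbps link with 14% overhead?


Effective throughput = 1000 * (1 - 14/100) = 860 Mbps
File size in Mb = 375 * 8 = 3000 Mb
Time = 3000 / 860
Time = 3.4884 seconds


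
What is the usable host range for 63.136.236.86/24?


Network: 63.136.236.0
Broadcast: 63.136.236.255
First usable = network + 1
Last usable = broadcast - 1
Range: 63.136.236.1 to 63.136.236.254


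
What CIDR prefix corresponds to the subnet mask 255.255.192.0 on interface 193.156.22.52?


Binary: 11111111.11111111.11000000.00000000
Count leading 1s
Prefix: /18


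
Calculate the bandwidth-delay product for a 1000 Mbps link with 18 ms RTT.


BDP = bandwidth * RTT
= 1000 Mbps * 18 ms
= 1000 * 1e6 * 18 / 1000 bits
= 18000000 bits
= 2250000 bytes
= 2197.2656 KB
BDP = 18000000 bits (2250000 bytes)


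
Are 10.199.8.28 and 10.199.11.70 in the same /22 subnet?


Mask: 255.255.252.0
10.199.8.28 AND mask = 10.199.8.0
10.199.11.70 AND mask = 10.199.8.0
Yes, same subnet (10.199.8.0)


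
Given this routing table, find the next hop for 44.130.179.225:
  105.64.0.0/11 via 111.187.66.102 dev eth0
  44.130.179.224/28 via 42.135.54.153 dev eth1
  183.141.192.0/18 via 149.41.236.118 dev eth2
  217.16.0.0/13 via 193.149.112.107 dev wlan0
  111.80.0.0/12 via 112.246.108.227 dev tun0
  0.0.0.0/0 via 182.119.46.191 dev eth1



Longest prefix match for 44.130.179.225:
  /11 105.64.0.0: no
  /28 44.130.179.224: MATCH
  /18 183.141.192.0: no
  /13 217.16.0.0: no
  /12 111.80.0.0: no
  /0 0.0.0.0: MATCH
Selected: next-hop 42.135.54.153 via eth1 (matched /28)


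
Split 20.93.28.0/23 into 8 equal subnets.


New prefix = 23 + 3 = 26
Each subnet has 64 addresses
  20.93.28.0/26
  20.93.28.64/26
  20.93.28.128/26
  20.93.28.192/26
  20.93.29.0/26
  20.93.29.64/26
  20.93.29.128/26
  20.93.29.192/26
Subnets: 20.93.28.0/26, 20.93.28.64/26, 20.93.28.128/26, 20.93.28.192/26, 20.93.29.0/26, 20.93.29.64/26, 20.93.29.128/26, 20.93.29.192/26


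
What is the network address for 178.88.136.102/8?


IP:   10110010.01011000.10001000.01100110
Mask: 11111111.00000000.00000000.00000000
AND operation:
Net:  10110010.00000000.00000000.00000000
Network: 178.0.0.0/8


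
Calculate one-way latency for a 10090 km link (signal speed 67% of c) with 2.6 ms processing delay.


Speed = 0.67 * 3e5 km/s = 201000 km/s
Propagation delay = 10090 / 201000 = 0.0502 s = 50.199 ms
Processing delay = 2.6 ms
Total one-way latency = 52.799 ms


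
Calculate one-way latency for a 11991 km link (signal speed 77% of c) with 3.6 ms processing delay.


Speed = 0.77 * 3e5 km/s = 231000 km/s
Propagation delay = 11991 / 231000 = 0.0519 s = 51.9091 ms
Processing delay = 3.6 ms
Total one-way latency = 55.5091 ms


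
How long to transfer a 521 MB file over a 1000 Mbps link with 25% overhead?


Effective throughput = 1000 * (1 - 25/100) = 750 Mbps
File size in Mb = 521 * 8 = 4168 Mb
Time = 4168 / 750
Time = 5.5573 seconds


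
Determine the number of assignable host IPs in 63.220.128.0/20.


Host bits = 32 - 20 = 12
Total addresses = 2^12 = 4096
Usable = total - 2 (network and broadcast)
Usable hosts: 4094


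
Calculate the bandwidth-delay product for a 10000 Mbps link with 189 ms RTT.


BDP = bandwidth * RTT
= 10000 Mbps * 189 ms
= 10000 * 1e6 * 189 / 1000 bits
= 1890000000 bits
= 236250000 bytes
= 230712.8906 KB
BDP = 1890000000 bits (236250000 bytes)


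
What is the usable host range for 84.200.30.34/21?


Network: 84.200.24.0
Broadcast: 84.200.31.255
First usable = network + 1
Last usable = broadcast - 1
Range: 84.200.24.1 to 84.200.31.254


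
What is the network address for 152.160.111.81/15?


IP:   10011000.10100000.01101111.01010001
Mask: 11111111.11111110.00000000.00000000
AND operation:
Net:  10011000.10100000.00000000.00000000
Network: 152.160.0.0/15
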